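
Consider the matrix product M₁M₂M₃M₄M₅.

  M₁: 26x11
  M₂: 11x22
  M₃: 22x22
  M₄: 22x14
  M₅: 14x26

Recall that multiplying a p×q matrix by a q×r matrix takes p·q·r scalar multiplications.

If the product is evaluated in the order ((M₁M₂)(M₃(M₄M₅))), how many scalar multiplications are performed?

41756

(M₁M₂): 26×11 by 11×22 → 26×22, cost 26·11·22 = 6292
(M₄M₅): 22×14 by 14×26 → 22×26, cost 22·14·26 = 8008
(M₃(M₄M₅)): 22×22 by 22×26 → 22×26, cost 22·22·26 = 12584; cumulative 20592
((M₁M₂)(M₃(M₄M₅))): 26×22 by 22×26 → 26×26, cost 26·22·26 = 14872; cumulative 41756
Total: 41756 scalar multiplications.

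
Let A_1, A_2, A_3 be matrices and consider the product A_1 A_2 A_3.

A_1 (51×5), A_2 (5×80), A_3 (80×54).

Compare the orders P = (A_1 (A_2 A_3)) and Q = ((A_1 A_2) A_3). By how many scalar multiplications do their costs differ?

205350

Order P = (A_1 (A_2 A_3)): (A_2 A_3): 5×80 by 80×54 → 5×54, cost 5·80·54 = 21600; (A_1 (A_2 A_3)): 51×5 by 5×54 → 51×54, cost 51·5·54 = 13770; cumulative 35370. Total 35370.
Order Q = ((A_1 A_2) A_3): (A_1 A_2): 51×5 by 5×80 → 51×80, cost 51·5·80 = 20400; ((A_1 A_2) A_3): 51×80 by 80×54 → 51×54, cost 51·80·54 = 220320; cumulative 240720. Total 240720.
Difference: |35370 − 240720| = 205350.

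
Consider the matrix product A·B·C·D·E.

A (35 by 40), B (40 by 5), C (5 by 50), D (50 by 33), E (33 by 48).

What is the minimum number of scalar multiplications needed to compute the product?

31570

Adjacent pairs: AB = 35·40·5 = 7000; BC = 40·5·50 = 10000; CD = 5·50·33 = 8250; DE = 50·33·48 = 79200.
Length 3: A..C: k=1: 0+10000+35·40·50=80000; k=2: 7000+0+35·5·50=15750 → min 15750 | B..D: k=2: 0+8250+40·5·33=14850; k=3: 10000+0+40·50·33=76000 → min 14850 | C..E: k=3: 0+79200+5·50·48=91200; k=4: 8250+0+5·33·48=16170 → min 16170.
Length 4: A..D: k=1: 0+14850+35·40·33=61050; k=2: 7000+8250+35·5·33=21025; k=3: 15750+0+35·50·33=73500 → min 21025 | B..E: k=2: 0+16170+40·5·48=25770; k=3: 10000+79200+40·50·48=185200; k=4: 14850+0+40·33·48=78210 → min 25770.
Length 5: A..E: k=1: 0+25770+35·40·48=92970; k=2: 7000+16170+35·5·48=31570; k=3: 15750+79200+35·50·48=178950; k=4: 21025+0+35·33·48=76465 → min 31570.
Optimal order: ((A·B)·((C·D)·E)) with cost 31570.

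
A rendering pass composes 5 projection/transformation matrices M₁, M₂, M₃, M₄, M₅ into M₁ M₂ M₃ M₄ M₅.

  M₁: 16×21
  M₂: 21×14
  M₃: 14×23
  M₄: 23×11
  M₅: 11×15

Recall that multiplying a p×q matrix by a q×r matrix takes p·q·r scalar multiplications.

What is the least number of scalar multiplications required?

Adjacent pairs: M₁M₂ = 16·21·14 = 4704; M₂M₃ = 21·14·23 = 6762; M₃M₄ = 14·23·11 = 3542; M₄M₅ = 23·11·15 = 3795.
Length 3: M₁..M₃: k=1: 0+6762+16·21·23=14490; k=2: 4704+0+16·14·23=9856 → min 9856 | M₂..M₄: k=2: 0+3542+21·14·11=6776; k=3: 6762+0+21·23·11=12075 → min 6776 | M₃..M₅: k=3: 0+3795+14·23·15=8625; k=4: 3542+0+14·11·15=5852 → min 5852.
Length 4: M₁..M₄: k=1: 0+6776+16·21·11=10472; k=2: 4704+3542+16·14·11=10710; k=3: 9856+0+16·23·11=13904 → min 10472 | M₂..M₅: k=2: 0+5852+21·14·15=10262; k=3: 6762+3795+21·23·15=17802; k=4: 6776+0+21·11·15=10241 → min 10241.
Length 5: M₁..M₅: k=1: 0+10241+16·21·15=15281; k=2: 4704+5852+16·14·15=13916; k=3: 9856+3795+16·23·15=19171; k=4: 10472+0+16·11·15=13112 → min 13112.
Optimal order: ((M₁ (M₂ (M₃ M₄))) M₅) with cost 13112.

13112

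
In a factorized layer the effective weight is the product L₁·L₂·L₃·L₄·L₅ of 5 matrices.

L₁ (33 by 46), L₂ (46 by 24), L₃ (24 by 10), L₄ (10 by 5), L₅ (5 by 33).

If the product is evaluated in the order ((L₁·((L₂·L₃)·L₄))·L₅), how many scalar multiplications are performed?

(L₂·L₃): 46×24 by 24×10 → 46×10, cost 46·24·10 = 11040
((L₂·L₃)·L₄): 46×10 by 10×5 → 46×5, cost 46·10·5 = 2300; cumulative 13340
(L₁·((L₂·L₃)·L₄)): 33×46 by 46×5 → 33×5, cost 33·46·5 = 7590; cumulative 20930
((L₁·((L₂·L₃)·L₄))·L₅): 33×5 by 5×33 → 33×33, cost 33·5·33 = 5445; cumulative 26375
Total: 26375 scalar multiplications.

26375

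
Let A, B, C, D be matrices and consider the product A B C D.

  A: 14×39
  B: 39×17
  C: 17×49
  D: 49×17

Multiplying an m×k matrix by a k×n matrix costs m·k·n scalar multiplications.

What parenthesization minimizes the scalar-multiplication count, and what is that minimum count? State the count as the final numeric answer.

Adjacent pairs: AB = 14·39·17 = 9282; BC = 39·17·49 = 32487; CD = 17·49·17 = 14161.
Length 3: A..C: k=1: 0+32487+14·39·49=59241; k=2: 9282+0+14·17·49=20944 → min 20944 | B..D: k=2: 0+14161+39·17·17=25432; k=3: 32487+0+39·49·17=64974 → min 25432.
Length 4: A..D: k=1: 0+25432+14·39·17=34714; k=2: 9282+14161+14·17·17=27489; k=3: 20944+0+14·49·17=32606 → min 27489.
Optimal parenthesization: ((A B) (C D)) with cost 27489.

27489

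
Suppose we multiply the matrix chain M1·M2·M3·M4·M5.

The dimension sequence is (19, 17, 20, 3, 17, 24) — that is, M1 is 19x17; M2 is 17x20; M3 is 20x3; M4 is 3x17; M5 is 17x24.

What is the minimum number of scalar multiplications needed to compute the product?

Adjacent pairs: M1M2 = 19·17·20 = 6460; M2M3 = 17·20·3 = 1020; M3M4 = 20·3·17 = 1020; M4M5 = 3·17·24 = 1224.
Length 3: M1..M3: k=1: 0+1020+19·17·3=1989; k=2: 6460+0+19·20·3=7600 → min 1989 | M2..M4: k=2: 0+1020+17·20·17=6800; k=3: 1020+0+17·3·17=1887 → min 1887 | M3..M5: k=3: 0+1224+20·3·24=2664; k=4: 1020+0+20·17·24=9180 → min 2664.
Length 4: M1..M4: k=1: 0+1887+19·17·17=7378; k=2: 6460+1020+19·20·17=13940; k=3: 1989+0+19·3·17=2958 → min 2958 | M2..M5: k=2: 0+2664+17·20·24=10824; k=3: 1020+1224+17·3·24=3468; k=4: 1887+0+17·17·24=8823 → min 3468.
Length 5: M1..M5: k=1: 0+3468+19·17·24=11220; k=2: 6460+2664+19·20·24=18244; k=3: 1989+1224+19·3·24=4581; k=4: 2958+0+19·17·24=10710 → min 4581.
Optimal order: ((M1·(M2·M3))·(M4·M5)) with cost 4581.

4581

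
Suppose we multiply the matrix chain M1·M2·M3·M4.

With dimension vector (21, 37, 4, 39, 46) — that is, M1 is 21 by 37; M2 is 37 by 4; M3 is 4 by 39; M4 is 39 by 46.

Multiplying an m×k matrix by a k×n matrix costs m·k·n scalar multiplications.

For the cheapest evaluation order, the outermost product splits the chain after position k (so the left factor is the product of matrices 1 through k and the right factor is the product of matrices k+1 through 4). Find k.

2

Adjacent pairs: M1M2 = 21·37·4 = 3108; M2M3 = 37·4·39 = 5772; M3M4 = 4·39·46 = 7176.
Length 3: M1..M3: k=1: 0+5772+21·37·39=36075; k=2: 3108+0+21·4·39=6384 → min 6384 | M2..M4: k=2: 0+7176+37·4·46=13984; k=3: 5772+0+37·39·46=72150 → min 13984.
Top-level splits: k=1: (M1..M1)·(M2..M4) → 0+13984+21·37·46 = 49726; k=2: (M1..M2)·(M3..M4) → 3108+7176+21·4·46 = 14148; k=3: (M1..M3)·(M4..M4) → 6384+0+21·39·46 = 44058.
Best split is after M2, i.e. k = 2.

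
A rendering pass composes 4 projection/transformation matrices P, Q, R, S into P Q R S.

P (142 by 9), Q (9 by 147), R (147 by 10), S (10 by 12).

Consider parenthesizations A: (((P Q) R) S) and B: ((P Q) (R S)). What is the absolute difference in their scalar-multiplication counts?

Order A = (((P Q) R) S): (P Q): 142×9 by 9×147 → 142×147, cost 142·9·147 = 187866; ((P Q) R): 142×147 by 147×10 → 142×10, cost 142·147·10 = 208740; cumulative 396606; (((P Q) R) S): 142×10 by 10×12 → 142×12, cost 142·10·12 = 17040; cumulative 413646. Total 413646.
Order B = ((P Q) (R S)): (P Q): 142×9 by 9×147 → 142×147, cost 142·9·147 = 187866; (R S): 147×10 by 10×12 → 147×12, cost 147·10·12 = 17640; ((P Q) (R S)): 142×147 by 147×12 → 142×12, cost 142·147·12 = 250488; cumulative 455994. Total 455994.
Difference: |413646 − 455994| = 42348.

42348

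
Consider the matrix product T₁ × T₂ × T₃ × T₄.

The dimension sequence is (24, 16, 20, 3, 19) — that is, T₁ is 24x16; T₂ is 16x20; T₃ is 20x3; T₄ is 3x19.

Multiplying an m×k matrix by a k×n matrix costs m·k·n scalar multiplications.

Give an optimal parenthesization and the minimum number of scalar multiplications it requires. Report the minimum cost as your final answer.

3480

Adjacent pairs: T₁T₂ = 24·16·20 = 7680; T₂T₃ = 16·20·3 = 960; T₃T₄ = 20·3·19 = 1140.
Length 3: T₁..T₃: k=1: 0+960+24·16·3=2112; k=2: 7680+0+24·20·3=9120 → min 2112 | T₂..T₄: k=2: 0+1140+16·20·19=7220; k=3: 960+0+16·3·19=1872 → min 1872.
Length 4: T₁..T₄: k=1: 0+1872+24·16·19=9168; k=2: 7680+1140+24·20·19=17940; k=3: 2112+0+24·3·19=3480 → min 3480.
Optimal parenthesization: ((T₁ × (T₂ × T₃)) × T₄) with cost 3480.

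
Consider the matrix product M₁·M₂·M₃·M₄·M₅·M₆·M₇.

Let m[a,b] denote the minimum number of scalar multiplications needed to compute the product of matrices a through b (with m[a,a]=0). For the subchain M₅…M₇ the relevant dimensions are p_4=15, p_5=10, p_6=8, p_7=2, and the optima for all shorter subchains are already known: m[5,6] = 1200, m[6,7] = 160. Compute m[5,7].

m[5,7] = min over k∈[5,6] of m[5,k]+m[k+1,7]+p_{4}·p_k·p_{7}.
k=5: 0 + 160 + 15·10·2 = 460; k=6: 1200 + 0 + 15·8·2 = 1440.
Minimum: 460 at k=5.

460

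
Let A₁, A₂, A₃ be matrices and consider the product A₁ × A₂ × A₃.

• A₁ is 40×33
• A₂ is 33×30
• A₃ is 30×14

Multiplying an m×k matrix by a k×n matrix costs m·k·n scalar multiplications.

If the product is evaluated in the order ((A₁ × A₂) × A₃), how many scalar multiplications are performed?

56400

(A₁ × A₂): 40×33 by 33×30 → 40×30, cost 40·33·30 = 39600
((A₁ × A₂) × A₃): 40×30 by 30×14 → 40×14, cost 40·30·14 = 16800; cumulative 56400
Total: 56400 scalar multiplications.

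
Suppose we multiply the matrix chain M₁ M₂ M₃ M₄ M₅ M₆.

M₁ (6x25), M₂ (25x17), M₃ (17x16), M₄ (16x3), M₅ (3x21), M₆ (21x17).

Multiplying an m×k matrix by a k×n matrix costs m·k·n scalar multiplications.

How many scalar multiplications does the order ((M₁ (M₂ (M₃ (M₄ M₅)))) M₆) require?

(M₄ M₅): 16×3 by 3×21 → 16×21, cost 16·3·21 = 1008
(M₃ (M₄ M₅)): 17×16 by 16×21 → 17×21, cost 17·16·21 = 5712; cumulative 6720
(M₂ (M₃ (M₄ M₅))): 25×17 by 17×21 → 25×21, cost 25·17·21 = 8925; cumulative 15645
(M₁ (M₂ (M₃ (M₄ M₅)))): 6×25 by 25×21 → 6×21, cost 6·25·21 = 3150; cumulative 18795
((M₁ (M₂ (M₃ (M₄ M₅)))) M₆): 6×21 by 21×17 → 6×17, cost 6·21·17 = 2142; cumulative 20937
Total: 20937 scalar multiplications.

20937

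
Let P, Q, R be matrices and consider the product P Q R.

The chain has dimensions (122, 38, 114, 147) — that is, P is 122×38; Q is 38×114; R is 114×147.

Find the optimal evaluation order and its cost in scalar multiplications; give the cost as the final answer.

1318296

(P (Q R)): cost 1318296.
((P Q) R): cost 2572980.
Optimal: (P (Q R)) with cost 1318296.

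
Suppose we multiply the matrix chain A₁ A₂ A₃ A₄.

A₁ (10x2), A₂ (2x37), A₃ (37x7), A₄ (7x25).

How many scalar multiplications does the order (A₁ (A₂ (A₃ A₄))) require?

8825

(A₃ A₄): 37×7 by 7×25 → 37×25, cost 37·7·25 = 6475
(A₂ (A₃ A₄)): 2×37 by 37×25 → 2×25, cost 2·37·25 = 1850; cumulative 8325
(A₁ (A₂ (A₃ A₄))): 10×2 by 2×25 → 10×25, cost 10·2·25 = 500; cumulative 8825
Total: 8825 scalar multiplications.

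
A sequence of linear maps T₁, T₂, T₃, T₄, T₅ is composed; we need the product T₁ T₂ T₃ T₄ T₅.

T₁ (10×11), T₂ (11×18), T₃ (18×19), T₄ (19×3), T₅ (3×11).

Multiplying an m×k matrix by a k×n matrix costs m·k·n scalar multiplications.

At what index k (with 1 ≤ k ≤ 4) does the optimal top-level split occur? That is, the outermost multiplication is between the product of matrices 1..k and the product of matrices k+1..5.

Adjacent pairs: T₁T₂ = 10·11·18 = 1980; T₂T₃ = 11·18·19 = 3762; T₃T₄ = 18·19·3 = 1026; T₄T₅ = 19·3·11 = 627.
Length 3: T₁..T₃: k=1: 0+3762+10·11·19=5852; k=2: 1980+0+10·18·19=5400 → min 5400 | T₂..T₄: k=2: 0+1026+11·18·3=1620; k=3: 3762+0+11·19·3=4389 → min 1620 | T₃..T₅: k=3: 0+627+18·19·11=4389; k=4: 1026+0+18·3·11=1620 → min 1620.
Length 4: T₁..T₄: k=1: 0+1620+10·11·3=1950; k=2: 1980+1026+10·18·3=3546; k=3: 5400+0+10·19·3=5970 → min 1950 | T₂..T₅: k=2: 0+1620+11·18·11=3798; k=3: 3762+627+11·19·11=6688; k=4: 1620+0+11·3·11=1983 → min 1983.
Top-level splits: k=1: (T₁..T₁)·(T₂..T₅) → 0+1983+10·11·11 = 3193; k=2: (T₁..T₂)·(T₃..T₅) → 1980+1620+10·18·11 = 5580; k=3: (T₁..T₃)·(T₄..T₅) → 5400+627+10·19·11 = 8117; k=4: (T₁..T₄)·(T₅..T₅) → 1950+0+10·3·11 = 2280.
Best split is after T₄, i.e. k = 4.

4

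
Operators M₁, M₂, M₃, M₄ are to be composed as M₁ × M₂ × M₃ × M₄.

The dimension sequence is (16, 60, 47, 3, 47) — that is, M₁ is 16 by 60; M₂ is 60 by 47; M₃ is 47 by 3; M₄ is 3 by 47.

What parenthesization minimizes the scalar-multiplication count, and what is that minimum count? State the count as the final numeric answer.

13596

Adjacent pairs: M₁M₂ = 16·60·47 = 45120; M₂M₃ = 60·47·3 = 8460; M₃M₄ = 47·3·47 = 6627.
Length 3: M₁..M₃: k=1: 0+8460+16·60·3=11340; k=2: 45120+0+16·47·3=47376 → min 11340 | M₂..M₄: k=2: 0+6627+60·47·47=139167; k=3: 8460+0+60·3·47=16920 → min 16920.
Length 4: M₁..M₄: k=1: 0+16920+16·60·47=62040; k=2: 45120+6627+16·47·47=87091; k=3: 11340+0+16·3·47=13596 → min 13596.
Optimal parenthesization: ((M₁ × (M₂ × M₃)) × M₄) with cost 13596.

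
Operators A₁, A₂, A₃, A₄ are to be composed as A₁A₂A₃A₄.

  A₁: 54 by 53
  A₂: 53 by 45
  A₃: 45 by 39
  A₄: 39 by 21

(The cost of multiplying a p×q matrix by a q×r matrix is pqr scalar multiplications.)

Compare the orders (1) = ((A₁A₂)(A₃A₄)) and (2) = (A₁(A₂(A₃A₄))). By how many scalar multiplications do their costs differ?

Order (1) = ((A₁A₂)(A₃A₄)): (A₁A₂): 54×53 by 53×45 → 54×45, cost 54·53·45 = 128790; (A₃A₄): 45×39 by 39×21 → 45×21, cost 45·39·21 = 36855; ((A₁A₂)(A₃A₄)): 54×45 by 45×21 → 54×21, cost 54·45·21 = 51030; cumulative 216675. Total 216675.
Order (2) = (A₁(A₂(A₃A₄))): (A₃A₄): 45×39 by 39×21 → 45×21, cost 45·39·21 = 36855; (A₂(A₃A₄)): 53×45 by 45×21 → 53×21, cost 53·45·21 = 50085; cumulative 86940; (A₁(A₂(A₃A₄))): 54×53 by 53×21 → 54×21, cost 54·53·21 = 60102; cumulative 147042. Total 147042.
Difference: |216675 − 147042| = 69633.

69633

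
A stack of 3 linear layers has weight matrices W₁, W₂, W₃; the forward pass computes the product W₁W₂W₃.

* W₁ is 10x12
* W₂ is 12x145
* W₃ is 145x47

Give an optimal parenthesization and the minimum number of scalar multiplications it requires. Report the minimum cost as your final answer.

(W₁(W₂W₃)): cost 87420.
((W₁W₂)W₃): cost 85550.
Optimal: ((W₁W₂)W₃) with cost 85550.

85550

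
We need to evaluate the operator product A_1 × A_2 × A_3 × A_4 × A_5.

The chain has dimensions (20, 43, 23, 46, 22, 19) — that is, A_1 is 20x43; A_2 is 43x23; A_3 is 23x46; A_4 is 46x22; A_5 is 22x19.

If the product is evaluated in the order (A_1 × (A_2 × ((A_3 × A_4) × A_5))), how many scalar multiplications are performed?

(A_3 × A_4): 23×46 by 46×22 → 23×22, cost 23·46·22 = 23276
((A_3 × A_4) × A_5): 23×22 by 22×19 → 23×19, cost 23·22·19 = 9614; cumulative 32890
(A_2 × ((A_3 × A_4) × A_5)): 43×23 by 23×19 → 43×19, cost 43·23·19 = 18791; cumulative 51681
(A_1 × (A_2 × ((A_3 × A_4) × A_5))): 20×43 by 43×19 → 20×19, cost 20·43·19 = 16340; cumulative 68021
Total: 68021 scalar multiplications.

68021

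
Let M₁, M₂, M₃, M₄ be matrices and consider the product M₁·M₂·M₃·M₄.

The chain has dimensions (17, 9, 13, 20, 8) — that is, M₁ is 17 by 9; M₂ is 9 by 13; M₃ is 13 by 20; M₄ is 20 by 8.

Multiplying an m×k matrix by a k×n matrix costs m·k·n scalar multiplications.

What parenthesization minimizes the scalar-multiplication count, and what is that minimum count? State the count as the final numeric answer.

4240

Adjacent pairs: M₁M₂ = 17·9·13 = 1989; M₂M₃ = 9·13·20 = 2340; M₃M₄ = 13·20·8 = 2080.
Length 3: M₁..M₃: k=1: 0+2340+17·9·20=5400; k=2: 1989+0+17·13·20=6409 → min 5400 | M₂..M₄: k=2: 0+2080+9·13·8=3016; k=3: 2340+0+9·20·8=3780 → min 3016.
Length 4: M₁..M₄: k=1: 0+3016+17·9·8=4240; k=2: 1989+2080+17·13·8=5837; k=3: 5400+0+17·20·8=8120 → min 4240.
Optimal parenthesization: (M₁·(M₂·(M₃·M₄))) with cost 4240.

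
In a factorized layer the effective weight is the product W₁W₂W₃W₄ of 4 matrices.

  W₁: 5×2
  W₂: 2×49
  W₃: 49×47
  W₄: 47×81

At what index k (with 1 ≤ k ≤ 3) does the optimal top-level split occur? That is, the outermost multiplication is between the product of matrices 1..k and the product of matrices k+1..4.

1

Adjacent pairs: W₁W₂ = 5·2·49 = 490; W₂W₃ = 2·49·47 = 4606; W₃W₄ = 49·47·81 = 186543.
Length 3: W₁..W₃: k=1: 0+4606+5·2·47=5076; k=2: 490+0+5·49·47=12005 → min 5076 | W₂..W₄: k=2: 0+186543+2·49·81=194481; k=3: 4606+0+2·47·81=12220 → min 12220.
Top-level splits: k=1: (W₁..W₁)·(W₂..W₄) → 0+12220+5·2·81 = 13030; k=2: (W₁..W₂)·(W₃..W₄) → 490+186543+5·49·81 = 206878; k=3: (W₁..W₃)·(W₄..W₄) → 5076+0+5·47·81 = 24111.
Best split is after W₁, i.e. k = 1.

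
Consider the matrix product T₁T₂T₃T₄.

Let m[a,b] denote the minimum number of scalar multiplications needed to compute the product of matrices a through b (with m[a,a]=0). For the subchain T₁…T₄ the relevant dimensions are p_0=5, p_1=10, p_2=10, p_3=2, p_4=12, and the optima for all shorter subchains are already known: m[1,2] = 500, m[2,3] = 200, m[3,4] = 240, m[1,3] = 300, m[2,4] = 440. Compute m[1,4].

420

m[1,4] = min over k∈[1,3] of m[1,k]+m[k+1,4]+p_{0}·p_k·p_{4}.
k=1: 0 + 440 + 5·10·12 = 1040; k=2: 500 + 240 + 5·10·12 = 1340; k=3: 300 + 0 + 5·2·12 = 420.
Minimum: 420 at k=3.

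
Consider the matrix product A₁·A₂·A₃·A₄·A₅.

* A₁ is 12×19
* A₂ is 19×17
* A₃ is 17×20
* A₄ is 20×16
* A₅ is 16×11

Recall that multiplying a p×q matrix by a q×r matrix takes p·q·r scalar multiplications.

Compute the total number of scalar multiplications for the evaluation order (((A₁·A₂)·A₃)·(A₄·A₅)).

(A₁·A₂): 12×19 by 19×17 → 12×17, cost 12·19·17 = 3876
((A₁·A₂)·A₃): 12×17 by 17×20 → 12×20, cost 12·17·20 = 4080; cumulative 7956
(A₄·A₅): 20×16 by 16×11 → 20×11, cost 20·16·11 = 3520
(((A₁·A₂)·A₃)·(A₄·A₅)): 12×20 by 20×11 → 12×11, cost 12·20·11 = 2640; cumulative 14116
Total: 14116 scalar multiplications.

14116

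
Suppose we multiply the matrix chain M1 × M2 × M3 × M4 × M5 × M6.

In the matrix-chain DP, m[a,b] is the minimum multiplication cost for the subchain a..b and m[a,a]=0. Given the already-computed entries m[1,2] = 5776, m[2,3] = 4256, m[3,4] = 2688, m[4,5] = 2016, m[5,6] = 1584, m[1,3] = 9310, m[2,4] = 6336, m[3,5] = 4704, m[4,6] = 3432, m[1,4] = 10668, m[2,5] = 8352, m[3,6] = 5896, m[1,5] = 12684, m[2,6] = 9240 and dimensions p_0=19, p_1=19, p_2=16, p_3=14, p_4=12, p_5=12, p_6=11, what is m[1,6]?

m[1,6] = min over k∈[1,5] of m[1,k]+m[k+1,6]+p_{0}·p_k·p_{6}.
k=1: 0 + 9240 + 19·19·11 = 13211; k=2: 5776 + 5896 + 19·16·11 = 15016; k=3: 9310 + 3432 + 19·14·11 = 15668; k=4: 10668 + 1584 + 19·12·11 = 14760; k=5: 12684 + 0 + 19·12·11 = 15192.
Minimum: 13211 at k=1.

13211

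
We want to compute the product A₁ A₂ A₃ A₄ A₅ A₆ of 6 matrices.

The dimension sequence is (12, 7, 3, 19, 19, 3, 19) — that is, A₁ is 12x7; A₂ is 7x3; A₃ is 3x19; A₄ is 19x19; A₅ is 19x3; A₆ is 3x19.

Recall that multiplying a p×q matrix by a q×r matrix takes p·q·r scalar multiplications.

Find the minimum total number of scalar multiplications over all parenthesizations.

2253

Adjacent pairs: A₁A₂ = 12·7·3 = 252; A₂A₃ = 7·3·19 = 399; A₃A₄ = 3·19·19 = 1083; A₄A₅ = 19·19·3 = 1083; A₅A₆ = 19·3·19 = 1083.
Length 3: A₁..A₃: k=1: 0+399+12·7·19=1995; k=2: 252+0+12·3·19=936 → min 936 | A₂..A₄: k=2: 0+1083+7·3·19=1482; k=3: 399+0+7·19·19=2926 → min 1482 | A₃..A₅: k=3: 0+1083+3·19·3=1254; k=4: 1083+0+3·19·3=1254 → min 1254 | A₄..A₆: k=4: 0+1083+19·19·19=7942; k=5: 1083+0+19·3·19=2166 → min 2166.
Length 4: A₁..A₄: k=1: 0+1482+12·7·19=3078; k=2: 252+1083+12·3·19=2019; k=3: 936+0+12·19·19=5268 → min 2019 | A₂..A₅: k=2: 0+1254+7·3·3=1317; k=3: 399+1083+7·19·3=1881; k=4: 1482+0+7·19·3=1881 → min 1317 | A₃..A₆: k=3: 0+2166+3·19·19=3249; k=4: 1083+1083+3·19·19=3249; k=5: 1254+0+3·3·19=1425 → min 1425.
Length 5: A₁..A₅: k=1: 0+1317+12·7·3=1569; k=2: 252+1254+12·3·3=1614; k=3: 936+1083+12·19·3=2703; k=4: 2019+0+12·19·3=2703 → min 1569 | A₂..A₆: k=2: 0+1425+7·3·19=1824; k=3: 399+2166+7·19·19=5092; k=4: 1482+1083+7·19·19=5092; k=5: 1317+0+7·3·19=1716 → min 1716.
Length 6: A₁..A₆: k=1: 0+1716+12·7·19=3312; k=2: 252+1425+12·3·19=2361; k=3: 936+2166+12·19·19=7434; k=4: 2019+1083+12·19·19=7434; k=5: 1569+0+12·3·19=2253 → min 2253.
Optimal order: ((A₁ (A₂ (A₃ (A₄ A₅)))) A₆) with cost 2253.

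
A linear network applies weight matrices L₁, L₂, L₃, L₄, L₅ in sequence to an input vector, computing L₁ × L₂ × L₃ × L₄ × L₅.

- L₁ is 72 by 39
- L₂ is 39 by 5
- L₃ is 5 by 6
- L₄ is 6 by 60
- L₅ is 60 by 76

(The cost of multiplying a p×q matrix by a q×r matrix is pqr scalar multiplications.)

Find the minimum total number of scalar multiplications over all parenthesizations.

Adjacent pairs: L₁L₂ = 72·39·5 = 14040; L₂L₃ = 39·5·6 = 1170; L₃L₄ = 5·6·60 = 1800; L₄L₅ = 6·60·76 = 27360.
Length 3: L₁..L₃: k=1: 0+1170+72·39·6=18018; k=2: 14040+0+72·5·6=16200 → min 16200 | L₂..L₄: k=2: 0+1800+39·5·60=13500; k=3: 1170+0+39·6·60=15210 → min 13500 | L₃..L₅: k=3: 0+27360+5·6·76=29640; k=4: 1800+0+5·60·76=24600 → min 24600.
Length 4: L₁..L₄: k=1: 0+13500+72·39·60=181980; k=2: 14040+1800+72·5·60=37440; k=3: 16200+0+72·6·60=42120 → min 37440 | L₂..L₅: k=2: 0+24600+39·5·76=39420; k=3: 1170+27360+39·6·76=46314; k=4: 13500+0+39·60·76=191340 → min 39420.
Length 5: L₁..L₅: k=1: 0+39420+72·39·76=252828; k=2: 14040+24600+72·5·76=66000; k=3: 16200+27360+72·6·76=76392; k=4: 37440+0+72·60·76=365760 → min 66000.
Optimal order: ((L₁ × L₂) × ((L₃ × L₄) × L₅)) with cost 66000.

66000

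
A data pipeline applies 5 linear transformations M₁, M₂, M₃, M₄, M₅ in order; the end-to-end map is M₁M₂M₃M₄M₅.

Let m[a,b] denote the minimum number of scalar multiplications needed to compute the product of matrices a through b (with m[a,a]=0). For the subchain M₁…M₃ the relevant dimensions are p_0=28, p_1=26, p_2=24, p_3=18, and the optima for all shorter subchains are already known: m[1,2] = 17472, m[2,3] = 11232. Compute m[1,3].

m[1,3] = min over k∈[1,2] of m[1,k]+m[k+1,3]+p_{0}·p_k·p_{3}.
k=1: 0 + 11232 + 28·26·18 = 24336; k=2: 17472 + 0 + 28·24·18 = 29568.
Minimum: 24336 at k=1.

24336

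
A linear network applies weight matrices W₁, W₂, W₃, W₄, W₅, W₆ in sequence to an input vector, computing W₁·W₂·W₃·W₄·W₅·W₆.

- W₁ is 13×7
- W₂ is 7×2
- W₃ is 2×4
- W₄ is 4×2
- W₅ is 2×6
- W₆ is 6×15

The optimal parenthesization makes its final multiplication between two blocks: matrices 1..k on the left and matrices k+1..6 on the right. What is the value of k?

Adjacent pairs: W₁W₂ = 13·7·2 = 182; W₂W₃ = 7·2·4 = 56; W₃W₄ = 2·4·2 = 16; W₄W₅ = 4·2·6 = 48; W₅W₆ = 2·6·15 = 180.
Length 3: W₁..W₃: k=1: 0+56+13·7·4=420; k=2: 182+0+13·2·4=286 → min 286 | W₂..W₄: k=2: 0+16+7·2·2=44; k=3: 56+0+7·4·2=112 → min 44 | W₃..W₅: k=3: 0+48+2·4·6=96; k=4: 16+0+2·2·6=40 → min 40 | W₄..W₆: k=4: 0+180+4·2·15=300; k=5: 48+0+4·6·15=408 → min 300.
Length 4: W₁..W₄: k=1: 0+44+13·7·2=226; k=2: 182+16+13·2·2=250; k=3: 286+0+13·4·2=390 → min 226 | W₂..W₅: k=2: 0+40+7·2·6=124; k=3: 56+48+7·4·6=272; k=4: 44+0+7·2·6=128 → min 124 | W₃..W₆: k=3: 0+300+2·4·15=420; k=4: 16+180+2·2·15=256; k=5: 40+0+2·6·15=220 → min 220.
Length 5: W₁..W₅: k=1: 0+124+13·7·6=670; k=2: 182+40+13·2·6=378; k=3: 286+48+13·4·6=646; k=4: 226+0+13·2·6=382 → min 378 | W₂..W₆: k=2: 0+220+7·2·15=430; k=3: 56+300+7·4·15=776; k=4: 44+180+7·2·15=434; k=5: 124+0+7·6·15=754 → min 430.
Top-level splits: k=1: (W₁..W₁)·(W₂..W₆) → 0+430+13·7·15 = 1795; k=2: (W₁..W₂)·(W₃..W₆) → 182+220+13·2·15 = 792; k=3: (W₁..W₃)·(W₄..W₆) → 286+300+13·4·15 = 1366; k=4: (W₁..W₄)·(W₅..W₆) → 226+180+13·2·15 = 796; k=5: (W₁..W₅)·(W₆..W₆) → 378+0+13·6·15 = 1548.
Best split is after W₂, i.e. k = 2.

2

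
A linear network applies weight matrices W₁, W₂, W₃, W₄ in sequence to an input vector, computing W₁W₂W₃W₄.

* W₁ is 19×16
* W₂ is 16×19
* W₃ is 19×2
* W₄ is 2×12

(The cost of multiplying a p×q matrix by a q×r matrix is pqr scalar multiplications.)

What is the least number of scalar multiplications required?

Adjacent pairs: W₁W₂ = 19·16·19 = 5776; W₂W₃ = 16·19·2 = 608; W₃W₄ = 19·2·12 = 456.
Length 3: W₁..W₃: k=1: 0+608+19·16·2=1216; k=2: 5776+0+19·19·2=6498 → min 1216 | W₂..W₄: k=2: 0+456+16·19·12=4104; k=3: 608+0+16·2·12=992 → min 992.
Length 4: W₁..W₄: k=1: 0+992+19·16·12=4640; k=2: 5776+456+19·19·12=10564; k=3: 1216+0+19·2·12=1672 → min 1672.
Optimal order: ((W₁(W₂W₃))W₄) with cost 1672.

1672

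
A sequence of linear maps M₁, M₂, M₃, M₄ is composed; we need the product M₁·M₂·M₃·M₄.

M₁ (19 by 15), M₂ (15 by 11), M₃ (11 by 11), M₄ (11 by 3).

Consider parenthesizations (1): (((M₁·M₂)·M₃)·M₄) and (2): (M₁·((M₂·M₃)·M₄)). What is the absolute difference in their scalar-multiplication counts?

Order (1) = (((M₁·M₂)·M₃)·M₄): (M₁·M₂): 19×15 by 15×11 → 19×11, cost 19·15·11 = 3135; ((M₁·M₂)·M₃): 19×11 by 11×11 → 19×11, cost 19·11·11 = 2299; cumulative 5434; (((M₁·M₂)·M₃)·M₄): 19×11 by 11×3 → 19×3, cost 19·11·3 = 627; cumulative 6061. Total 6061.
Order (2) = (M₁·((M₂·M₃)·M₄)): (M₂·M₃): 15×11 by 11×11 → 15×11, cost 15·11·11 = 1815; ((M₂·M₃)·M₄): 15×11 by 11×3 → 15×3, cost 15·11·3 = 495; cumulative 2310; (M₁·((M₂·M₃)·M₄)): 19×15 by 15×3 → 19×3, cost 19·15·3 = 855; cumulative 3165. Total 3165.
Difference: |6061 − 3165| = 2896.

2896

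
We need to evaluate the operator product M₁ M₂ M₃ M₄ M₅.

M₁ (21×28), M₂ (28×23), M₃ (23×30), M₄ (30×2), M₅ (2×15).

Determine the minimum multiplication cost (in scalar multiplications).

4474

Adjacent pairs: M₁M₂ = 21·28·23 = 13524; M₂M₃ = 28·23·30 = 19320; M₃M₄ = 23·30·2 = 1380; M₄M₅ = 30·2·15 = 900.
Length 3: M₁..M₃: k=1: 0+19320+21·28·30=36960; k=2: 13524+0+21·23·30=28014 → min 28014 | M₂..M₄: k=2: 0+1380+28·23·2=2668; k=3: 19320+0+28·30·2=21000 → min 2668 | M₃..M₅: k=3: 0+900+23·30·15=11250; k=4: 1380+0+23·2·15=2070 → min 2070.
Length 4: M₁..M₄: k=1: 0+2668+21·28·2=3844; k=2: 13524+1380+21·23·2=15870; k=3: 28014+0+21·30·2=29274 → min 3844 | M₂..M₅: k=2: 0+2070+28·23·15=11730; k=3: 19320+900+28·30·15=32820; k=4: 2668+0+28·2·15=3508 → min 3508.
Length 5: M₁..M₅: k=1: 0+3508+21·28·15=12328; k=2: 13524+2070+21·23·15=22839; k=3: 28014+900+21·30·15=38364; k=4: 3844+0+21·2·15=4474 → min 4474.
Optimal order: ((M₁ (M₂ (M₃ M₄))) M₅) with cost 4474.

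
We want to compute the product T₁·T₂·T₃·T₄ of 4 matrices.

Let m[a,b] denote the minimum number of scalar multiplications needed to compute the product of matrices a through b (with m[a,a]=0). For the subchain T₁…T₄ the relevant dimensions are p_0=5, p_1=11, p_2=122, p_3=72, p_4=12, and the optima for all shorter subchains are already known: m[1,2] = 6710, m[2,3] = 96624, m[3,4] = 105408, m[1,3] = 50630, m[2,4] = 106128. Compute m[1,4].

m[1,4] = min over k∈[1,3] of m[1,k]+m[k+1,4]+p_{0}·p_k·p_{4}.
k=1: 0 + 106128 + 5·11·12 = 106788; k=2: 6710 + 105408 + 5·122·12 = 119438; k=3: 50630 + 0 + 5·72·12 = 54950.
Minimum: 54950 at k=3.

54950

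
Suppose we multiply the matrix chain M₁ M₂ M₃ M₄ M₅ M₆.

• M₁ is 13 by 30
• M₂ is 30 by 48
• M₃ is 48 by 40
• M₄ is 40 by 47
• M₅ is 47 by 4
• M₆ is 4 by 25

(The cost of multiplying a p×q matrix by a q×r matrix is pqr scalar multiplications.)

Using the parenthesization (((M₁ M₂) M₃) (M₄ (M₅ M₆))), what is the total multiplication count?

(M₁ M₂): 13×30 by 30×48 → 13×48, cost 13·30·48 = 18720
((M₁ M₂) M₃): 13×48 by 48×40 → 13×40, cost 13·48·40 = 24960; cumulative 43680
(M₅ M₆): 47×4 by 4×25 → 47×25, cost 47·4·25 = 4700
(M₄ (M₅ M₆)): 40×47 by 47×25 → 40×25, cost 40·47·25 = 47000; cumulative 51700
(((M₁ M₂) M₃) (M₄ (M₅ M₆))): 13×40 by 40×25 → 13×25, cost 13·40·25 = 13000; cumulative 108380
Total: 108380 scalar multiplications.

108380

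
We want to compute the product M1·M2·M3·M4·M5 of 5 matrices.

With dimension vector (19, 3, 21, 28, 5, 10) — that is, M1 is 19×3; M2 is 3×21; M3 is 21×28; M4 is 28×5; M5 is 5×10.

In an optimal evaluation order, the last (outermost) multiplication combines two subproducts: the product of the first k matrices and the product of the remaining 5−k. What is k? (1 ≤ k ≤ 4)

1

Adjacent pairs: M1M2 = 19·3·21 = 1197; M2M3 = 3·21·28 = 1764; M3M4 = 21·28·5 = 2940; M4M5 = 28·5·10 = 1400.
Length 3: M1..M3: k=1: 0+1764+19·3·28=3360; k=2: 1197+0+19·21·28=12369 → min 3360 | M2..M4: k=2: 0+2940+3·21·5=3255; k=3: 1764+0+3·28·5=2184 → min 2184 | M3..M5: k=3: 0+1400+21·28·10=7280; k=4: 2940+0+21·5·10=3990 → min 3990.
Length 4: M1..M4: k=1: 0+2184+19·3·5=2469; k=2: 1197+2940+19·21·5=6132; k=3: 3360+0+19·28·5=6020 → min 2469 | M2..M5: k=2: 0+3990+3·21·10=4620; k=3: 1764+1400+3·28·10=4004; k=4: 2184+0+3·5·10=2334 → min 2334.
Top-level splits: k=1: (M1..M1)·(M2..M5) → 0+2334+19·3·10 = 2904; k=2: (M1..M2)·(M3..M5) → 1197+3990+19·21·10 = 9177; k=3: (M1..M3)·(M4..M5) → 3360+1400+19·28·10 = 10080; k=4: (M1..M4)·(M5..M5) → 2469+0+19·5·10 = 3419.
Best split is after M1, i.e. k = 1.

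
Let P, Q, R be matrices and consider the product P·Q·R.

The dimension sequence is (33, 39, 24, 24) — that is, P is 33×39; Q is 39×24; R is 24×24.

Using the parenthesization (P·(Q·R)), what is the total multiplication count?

(Q·R): 39×24 by 24×24 → 39×24, cost 39·24·24 = 22464
(P·(Q·R)): 33×39 by 39×24 → 33×24, cost 33·39·24 = 30888; cumulative 53352
Total: 53352 scalar multiplications.

53352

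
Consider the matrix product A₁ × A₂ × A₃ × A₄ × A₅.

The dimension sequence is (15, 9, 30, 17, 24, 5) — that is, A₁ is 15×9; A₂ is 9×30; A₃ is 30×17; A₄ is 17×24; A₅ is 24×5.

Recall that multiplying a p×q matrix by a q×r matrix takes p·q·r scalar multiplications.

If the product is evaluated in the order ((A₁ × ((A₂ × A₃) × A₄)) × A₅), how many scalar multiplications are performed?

(A₂ × A₃): 9×30 by 30×17 → 9×17, cost 9·30·17 = 4590
((A₂ × A₃) × A₄): 9×17 by 17×24 → 9×24, cost 9·17·24 = 3672; cumulative 8262
(A₁ × ((A₂ × A₃) × A₄)): 15×9 by 9×24 → 15×24, cost 15·9·24 = 3240; cumulative 11502
((A₁ × ((A₂ × A₃) × A₄)) × A₅): 15×24 by 24×5 → 15×5, cost 15·24·5 = 1800; cumulative 13302
Total: 13302 scalar multiplications.

13302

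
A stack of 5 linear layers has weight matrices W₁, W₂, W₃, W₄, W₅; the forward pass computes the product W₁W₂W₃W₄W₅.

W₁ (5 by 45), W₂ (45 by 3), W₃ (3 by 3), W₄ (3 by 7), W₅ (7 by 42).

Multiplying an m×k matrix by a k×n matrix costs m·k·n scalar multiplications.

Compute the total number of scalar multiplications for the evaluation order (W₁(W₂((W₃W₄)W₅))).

(W₃W₄): 3×3 by 3×7 → 3×7, cost 3·3·7 = 63
((W₃W₄)W₅): 3×7 by 7×42 → 3×42, cost 3·7·42 = 882; cumulative 945
(W₂((W₃W₄)W₅)): 45×3 by 3×42 → 45×42, cost 45·3·42 = 5670; cumulative 6615
(W₁(W₂((W₃W₄)W₅))): 5×45 by 45×42 → 5×42, cost 5·45·42 = 9450; cumulative 16065
Total: 16065 scalar multiplications.

16065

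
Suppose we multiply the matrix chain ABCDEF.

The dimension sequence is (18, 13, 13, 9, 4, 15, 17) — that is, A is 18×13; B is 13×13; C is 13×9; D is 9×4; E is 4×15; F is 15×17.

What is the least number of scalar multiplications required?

Adjacent pairs: AB = 18·13·13 = 3042; BC = 13·13·9 = 1521; CD = 13·9·4 = 468; DE = 9·4·15 = 540; EF = 4·15·17 = 1020.
Length 3: A..C: k=1: 0+1521+18·13·9=3627; k=2: 3042+0+18·13·9=5148 → min 3627 | B..D: k=2: 0+468+13·13·4=1144; k=3: 1521+0+13·9·4=1989 → min 1144 | C..E: k=3: 0+540+13·9·15=2295; k=4: 468+0+13·4·15=1248 → min 1248 | D..F: k=4: 0+1020+9·4·17=1632; k=5: 540+0+9·15·17=2835 → min 1632.
Length 4: A..D: k=1: 0+1144+18·13·4=2080; k=2: 3042+468+18·13·4=4446; k=3: 3627+0+18·9·4=4275 → min 2080 | B..E: k=2: 0+1248+13·13·15=3783; k=3: 1521+540+13·9·15=3816; k=4: 1144+0+13·4·15=1924 → min 1924 | C..F: k=3: 0+1632+13·9·17=3621; k=4: 468+1020+13·4·17=2372; k=5: 1248+0+13·15·17=4563 → min 2372.
Length 5: A..E: k=1: 0+1924+18·13·15=5434; k=2: 3042+1248+18·13·15=7800; k=3: 3627+540+18·9·15=6597; k=4: 2080+0+18·4·15=3160 → min 3160 | B..F: k=2: 0+2372+13·13·17=5245; k=3: 1521+1632+13·9·17=5142; k=4: 1144+1020+13·4·17=3048; k=5: 1924+0+13·15·17=5239 → min 3048.
Length 6: A..F: k=1: 0+3048+18·13·17=7026; k=2: 3042+2372+18·13·17=9392; k=3: 3627+1632+18·9·17=8013; k=4: 2080+1020+18·4·17=4324; k=5: 3160+0+18·15·17=7750 → min 4324.
Optimal order: ((A(B(CD)))(EF)) with cost 4324.

4324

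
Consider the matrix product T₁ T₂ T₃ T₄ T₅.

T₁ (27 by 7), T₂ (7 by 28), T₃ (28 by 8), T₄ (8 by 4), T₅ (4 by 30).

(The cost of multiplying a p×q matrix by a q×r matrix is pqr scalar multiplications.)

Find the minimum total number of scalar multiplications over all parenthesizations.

Adjacent pairs: T₁T₂ = 27·7·28 = 5292; T₂T₃ = 7·28·8 = 1568; T₃T₄ = 28·8·4 = 896; T₄T₅ = 8·4·30 = 960.
Length 3: T₁..T₃: k=1: 0+1568+27·7·8=3080; k=2: 5292+0+27·28·8=11340 → min 3080 | T₂..T₄: k=2: 0+896+7·28·4=1680; k=3: 1568+0+7·8·4=1792 → min 1680 | T₃..T₅: k=3: 0+960+28·8·30=7680; k=4: 896+0+28·4·30=4256 → min 4256.
Length 4: T₁..T₄: k=1: 0+1680+27·7·4=2436; k=2: 5292+896+27·28·4=9212; k=3: 3080+0+27·8·4=3944 → min 2436 | T₂..T₅: k=2: 0+4256+7·28·30=10136; k=3: 1568+960+7·8·30=4208; k=4: 1680+0+7·4·30=2520 → min 2520.
Length 5: T₁..T₅: k=1: 0+2520+27·7·30=8190; k=2: 5292+4256+27·28·30=32228; k=3: 3080+960+27·8·30=10520; k=4: 2436+0+27·4·30=5676 → min 5676.
Optimal order: ((T₁ (T₂ (T₃ T₄))) T₅) with cost 5676.

5676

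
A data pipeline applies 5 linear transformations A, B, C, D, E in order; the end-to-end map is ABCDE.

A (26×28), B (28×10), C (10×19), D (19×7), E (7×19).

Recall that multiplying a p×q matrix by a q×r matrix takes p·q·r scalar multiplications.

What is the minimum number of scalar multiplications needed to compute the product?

11844

Adjacent pairs: AB = 26·28·10 = 7280; BC = 28·10·19 = 5320; CD = 10·19·7 = 1330; DE = 19·7·19 = 2527.
Length 3: A..C: k=1: 0+5320+26·28·19=19152; k=2: 7280+0+26·10·19=12220 → min 12220 | B..D: k=2: 0+1330+28·10·7=3290; k=3: 5320+0+28·19·7=9044 → min 3290 | C..E: k=3: 0+2527+10·19·19=6137; k=4: 1330+0+10·7·19=2660 → min 2660.
Length 4: A..D: k=1: 0+3290+26·28·7=8386; k=2: 7280+1330+26·10·7=10430; k=3: 12220+0+26·19·7=15678 → min 8386 | B..E: k=2: 0+2660+28·10·19=7980; k=3: 5320+2527+28·19·19=17955; k=4: 3290+0+28·7·19=7014 → min 7014.
Length 5: A..E: k=1: 0+7014+26·28·19=20846; k=2: 7280+2660+26·10·19=14880; k=3: 12220+2527+26·19·19=24133; k=4: 8386+0+26·7·19=11844 → min 11844.
Optimal order: ((A(B(CD)))E) with cost 11844.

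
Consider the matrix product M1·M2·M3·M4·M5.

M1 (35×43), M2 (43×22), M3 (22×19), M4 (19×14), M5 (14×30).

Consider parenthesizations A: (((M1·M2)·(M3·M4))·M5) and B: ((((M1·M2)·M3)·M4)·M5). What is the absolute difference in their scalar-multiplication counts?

Order A = (((M1·M2)·(M3·M4))·M5): (M1·M2): 35×43 by 43×22 → 35×22, cost 35·43·22 = 33110; (M3·M4): 22×19 by 19×14 → 22×14, cost 22·19·14 = 5852; ((M1·M2)·(M3·M4)): 35×22 by 22×14 → 35×14, cost 35·22·14 = 10780; cumulative 49742; (((M1·M2)·(M3·M4))·M5): 35×14 by 14×30 → 35×30, cost 35·14·30 = 14700; cumulative 64442. Total 64442.
Order B = ((((M1·M2)·M3)·M4)·M5): (M1·M2): 35×43 by 43×22 → 35×22, cost 35·43·22 = 33110; ((M1·M2)·M3): 35×22 by 22×19 → 35×19, cost 35·22·19 = 14630; cumulative 47740; (((M1·M2)·M3)·M4): 35×19 by 19×14 → 35×14, cost 35·19·14 = 9310; cumulative 57050; ((((M1·M2)·M3)·M4)·M5): 35×14 by 14×30 → 35×30, cost 35·14·30 = 14700; cumulative 71750. Total 71750.
Difference: |64442 − 71750| = 7308.

7308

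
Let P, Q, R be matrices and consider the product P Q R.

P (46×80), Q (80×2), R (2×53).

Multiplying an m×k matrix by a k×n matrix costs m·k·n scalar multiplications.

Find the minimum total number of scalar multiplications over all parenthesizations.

12236

Order (P (Q R)): (Q R): 80×2 by 2×53 → 80×53, cost 80·2·53 = 8480; (P (Q R)): 46×80 by 80×53 → 46×53, cost 46·80·53 = 195040; cumulative 203520. Total 203520.
Order ((P Q) R): (P Q): 46×80 by 80×2 → 46×2, cost 46·80·2 = 7360; ((P Q) R): 46×2 by 2×53 → 46×53, cost 46·2·53 = 4876; cumulative 12236. Total 12236.
Minimum: 12236.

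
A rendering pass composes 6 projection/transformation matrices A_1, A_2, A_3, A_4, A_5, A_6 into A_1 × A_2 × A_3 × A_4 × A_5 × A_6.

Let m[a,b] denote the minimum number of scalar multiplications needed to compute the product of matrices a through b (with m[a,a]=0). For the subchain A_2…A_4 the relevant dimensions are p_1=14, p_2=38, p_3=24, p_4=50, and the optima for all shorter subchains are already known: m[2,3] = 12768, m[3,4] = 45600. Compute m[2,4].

29568

m[2,4] = min over k∈[2,3] of m[2,k]+m[k+1,4]+p_{1}·p_k·p_{4}.
k=2: 0 + 45600 + 14·38·50 = 72200; k=3: 12768 + 0 + 14·24·50 = 29568.
Minimum: 29568 at k=3.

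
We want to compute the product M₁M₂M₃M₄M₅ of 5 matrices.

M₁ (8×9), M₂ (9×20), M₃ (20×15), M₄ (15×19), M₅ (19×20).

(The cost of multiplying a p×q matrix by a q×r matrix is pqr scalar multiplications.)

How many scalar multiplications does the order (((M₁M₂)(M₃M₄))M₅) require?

(M₁M₂): 8×9 by 9×20 → 8×20, cost 8·9·20 = 1440
(M₃M₄): 20×15 by 15×19 → 20×19, cost 20·15·19 = 5700
((M₁M₂)(M₃M₄)): 8×20 by 20×19 → 8×19, cost 8·20·19 = 3040; cumulative 10180
(((M₁M₂)(M₃M₄))M₅): 8×19 by 19×20 → 8×20, cost 8·19·20 = 3040; cumulative 13220
Total: 13220 scalar multiplications.

13220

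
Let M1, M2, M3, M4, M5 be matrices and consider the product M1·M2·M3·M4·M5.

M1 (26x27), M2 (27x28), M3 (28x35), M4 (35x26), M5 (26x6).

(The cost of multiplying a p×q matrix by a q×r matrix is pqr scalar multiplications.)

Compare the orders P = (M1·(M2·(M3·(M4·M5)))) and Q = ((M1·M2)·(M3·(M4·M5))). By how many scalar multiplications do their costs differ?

Order P = (M1·(M2·(M3·(M4·M5)))): (M4·M5): 35×26 by 26×6 → 35×6, cost 35·26·6 = 5460; (M3·(M4·M5)): 28×35 by 35×6 → 28×6, cost 28·35·6 = 5880; cumulative 11340; (M2·(M3·(M4·M5))): 27×28 by 28×6 → 27×6, cost 27·28·6 = 4536; cumulative 15876; (M1·(M2·(M3·(M4·M5)))): 26×27 by 27×6 → 26×6, cost 26·27·6 = 4212; cumulative 20088. Total 20088.
Order Q = ((M1·M2)·(M3·(M4·M5))): (M1·M2): 26×27 by 27×28 → 26×28, cost 26·27·28 = 19656; (M4·M5): 35×26 by 26×6 → 35×6, cost 35·26·6 = 5460; (M3·(M4·M5)): 28×35 by 35×6 → 28×6, cost 28·35·6 = 5880; cumulative 11340; ((M1·M2)·(M3·(M4·M5))): 26×28 by 28×6 → 26×6, cost 26·28·6 = 4368; cumulative 35364. Total 35364.
Difference: |20088 − 35364| = 15276.

15276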